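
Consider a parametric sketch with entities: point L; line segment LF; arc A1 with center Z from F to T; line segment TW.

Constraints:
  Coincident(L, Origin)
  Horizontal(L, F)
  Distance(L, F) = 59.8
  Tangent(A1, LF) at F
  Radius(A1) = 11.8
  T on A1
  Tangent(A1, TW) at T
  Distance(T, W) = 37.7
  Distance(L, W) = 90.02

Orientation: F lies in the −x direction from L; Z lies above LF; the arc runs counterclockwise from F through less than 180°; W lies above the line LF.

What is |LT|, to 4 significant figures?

54.73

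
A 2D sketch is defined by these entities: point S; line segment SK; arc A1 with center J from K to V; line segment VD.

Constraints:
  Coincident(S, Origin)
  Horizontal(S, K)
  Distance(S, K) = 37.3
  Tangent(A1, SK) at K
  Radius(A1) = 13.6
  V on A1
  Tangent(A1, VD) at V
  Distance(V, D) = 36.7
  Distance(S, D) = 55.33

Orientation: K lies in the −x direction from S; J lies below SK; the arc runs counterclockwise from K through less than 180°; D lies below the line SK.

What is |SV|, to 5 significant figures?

52.612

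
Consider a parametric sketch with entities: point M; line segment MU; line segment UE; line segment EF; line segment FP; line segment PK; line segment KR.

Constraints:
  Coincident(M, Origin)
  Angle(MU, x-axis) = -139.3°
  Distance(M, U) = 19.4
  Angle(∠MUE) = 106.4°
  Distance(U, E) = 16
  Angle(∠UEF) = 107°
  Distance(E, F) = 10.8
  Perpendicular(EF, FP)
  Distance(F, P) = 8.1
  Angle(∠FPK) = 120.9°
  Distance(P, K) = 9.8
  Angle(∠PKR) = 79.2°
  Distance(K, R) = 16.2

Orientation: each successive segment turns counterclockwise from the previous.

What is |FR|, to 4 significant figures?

14.13

M is at the origin; MU runs at -139.3° with length 19.4, so U = (-14.71, -12.65). ∠MUE = 106.4° gives UE at -65.70° from the x-axis; with |UE| = 16.0, E = (-8.124, -27.23). ∠UEF = 107.0° gives EF at 7.300° from the x-axis; with |EF| = 10.8, F = (2.589, -25.86). EF ⟂ FP, so FP runs at 97.30°; with |FP| = 8.1, P = (1.560, -17.83). ∠FPK = 120.9° gives PK at 156.4° from the x-axis; with |PK| = 9.8, K = (-7.421, -13.90). ∠PKR = 79.2° gives KR at -102.8° from the x-axis; with |KR| = 16.2, R = (-11.01, -29.70). Then |FR| = |R − F| = 14.13.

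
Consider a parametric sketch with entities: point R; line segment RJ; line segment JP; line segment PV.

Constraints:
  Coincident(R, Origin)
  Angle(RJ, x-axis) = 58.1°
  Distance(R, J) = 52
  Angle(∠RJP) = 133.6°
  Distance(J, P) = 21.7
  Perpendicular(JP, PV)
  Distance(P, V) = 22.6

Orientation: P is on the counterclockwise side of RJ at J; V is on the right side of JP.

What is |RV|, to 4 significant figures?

83.33

R is at the origin; RJ runs at 58.1° with length 52.0, so J = 52.0·(cos 58.1°, sin 58.1°) = (27.48, 44.15). ∠RJP = 133.6°, so JP runs at 58.1° + (180° − 133.6°) = 104.5° from the x-axis; with |JP| = 21.7, P = J + 21.7·(cos 104.5°, sin 104.5°) = (22.05, 65.16). JP ⟂ PV; with |PV| = 22.6 on the right of JP, V = P + 22.6·(0.9681, 0.2504) = (43.93, 70.81). Then |RV| = |V − R| = 83.33.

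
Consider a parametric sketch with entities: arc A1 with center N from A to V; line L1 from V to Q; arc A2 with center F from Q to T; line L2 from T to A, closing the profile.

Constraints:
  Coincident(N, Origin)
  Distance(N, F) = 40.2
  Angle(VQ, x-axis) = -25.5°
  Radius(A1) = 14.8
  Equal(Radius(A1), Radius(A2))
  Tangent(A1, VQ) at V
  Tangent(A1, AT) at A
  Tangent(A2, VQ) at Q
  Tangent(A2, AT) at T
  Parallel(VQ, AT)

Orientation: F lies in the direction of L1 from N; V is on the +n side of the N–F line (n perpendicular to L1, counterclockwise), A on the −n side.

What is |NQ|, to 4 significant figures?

42.84

Tangency of A1 to both parallel lines with radius 14.8 puts V and A at N ± 14.8·n: V = (6.372, 13.36), A = (-6.372, -13.36). Equal radii place Q and T the same way about F: Q = F + 14.8·n = (42.66, -3.948), T = F − 14.8·n = (29.91, -30.66). Then |NQ| = |Q − N| = 42.84.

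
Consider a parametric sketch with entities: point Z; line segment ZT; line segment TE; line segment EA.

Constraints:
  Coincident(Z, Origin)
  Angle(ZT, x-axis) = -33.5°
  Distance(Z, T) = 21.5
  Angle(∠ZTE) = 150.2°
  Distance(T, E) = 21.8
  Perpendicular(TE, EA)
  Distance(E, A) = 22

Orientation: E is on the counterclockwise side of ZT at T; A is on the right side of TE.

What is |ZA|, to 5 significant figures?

52.010

Z is at the origin; ZT runs at -33.5° with length 21.5, so T = 21.5·(cos -33.5°, sin -33.5°) = (17.929, -11.867). ∠ZTE = 150.2°, so TE runs at -33.5° + (180° − 150.2°) = -3.7000° from the x-axis; with |TE| = 21.8, E = T + 21.8·(cos -3.7000°, sin -3.7000°) = (39.683, -13.273). The perpendicularity gives EA at right angles to TE; with |EA| = 22.0 on the right of TE, A = E + 22.0·(-0.064532, -0.99792) = (38.263, -35.228). Then |ZA| = |A − Z| = 52.010.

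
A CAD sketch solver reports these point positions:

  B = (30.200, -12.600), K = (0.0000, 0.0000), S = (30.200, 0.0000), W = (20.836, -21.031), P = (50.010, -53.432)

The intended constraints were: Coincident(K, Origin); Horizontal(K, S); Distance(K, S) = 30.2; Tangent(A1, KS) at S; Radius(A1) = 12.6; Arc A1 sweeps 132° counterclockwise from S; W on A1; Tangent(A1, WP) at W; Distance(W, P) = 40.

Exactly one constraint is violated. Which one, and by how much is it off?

Distance(W, P) = 40 — off by 3.60.

K = (0.00, 0.00) ✓; K.y = 0.00, S.y = 0.00 ✓; |KS| = 30.20 ✓; ∠(BS, SK) = 90.00° ✓; |BS| = 12.60 ✓; bearing(B→W) − bearing(B→S) = 132.0° ✓; |BW| = 12.60 ✓; ∠(BW, WP) = 90.00° ✓; |WP| = 43.60 ✗.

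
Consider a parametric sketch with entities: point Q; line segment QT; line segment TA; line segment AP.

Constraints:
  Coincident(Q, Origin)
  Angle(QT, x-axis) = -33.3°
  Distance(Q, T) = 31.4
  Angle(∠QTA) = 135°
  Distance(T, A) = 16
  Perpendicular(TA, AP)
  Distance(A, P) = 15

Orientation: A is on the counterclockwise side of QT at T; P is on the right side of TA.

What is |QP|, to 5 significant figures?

53.325

Q is at the origin; QT runs at -33.3° with length 31.4, so T = 31.4·(cos -33.3°, sin -33.3°) = (26.244, -17.239). ∠QTA = 135.0°, so TA runs at -33.3° + (180° − 135.0°) = 11.700° from the x-axis; with |TA| = 16.0, A = T + 16.0·(cos 11.700°, sin 11.700°) = (41.912, -13.995). TA ⟂ AP; with |AP| = 15.0 on the right of TA, P = A + 15.0·(0.20279, -0.97922) = (44.954, -28.683). Then |QP| = |P − Q| = 53.325.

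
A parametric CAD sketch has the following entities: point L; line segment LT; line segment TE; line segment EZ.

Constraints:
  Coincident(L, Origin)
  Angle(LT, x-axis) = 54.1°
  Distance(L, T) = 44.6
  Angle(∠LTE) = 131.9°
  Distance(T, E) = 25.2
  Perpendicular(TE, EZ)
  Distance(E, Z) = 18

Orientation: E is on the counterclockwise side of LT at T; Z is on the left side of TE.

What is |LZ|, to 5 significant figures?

57.047

L is at the origin; LT runs at 54.1° with length 44.6, so T = 44.6·(cos 54.1°, sin 54.1°) = (26.152, 36.128). ∠LTE = 131.9°, so TE runs at 54.1° + (180° − 131.9°) = 102.20° from the x-axis; with |TE| = 25.2, E = T + 25.2·(cos 102.20°, sin 102.20°) = (20.827, 60.759). TE ⟂ EZ; with |EZ| = 18.0 on the left of TE, Z = E + 18.0·(-0.97742, -0.21132) = (3.2333, 56.955). Then |LZ| = |Z − L| = 57.047.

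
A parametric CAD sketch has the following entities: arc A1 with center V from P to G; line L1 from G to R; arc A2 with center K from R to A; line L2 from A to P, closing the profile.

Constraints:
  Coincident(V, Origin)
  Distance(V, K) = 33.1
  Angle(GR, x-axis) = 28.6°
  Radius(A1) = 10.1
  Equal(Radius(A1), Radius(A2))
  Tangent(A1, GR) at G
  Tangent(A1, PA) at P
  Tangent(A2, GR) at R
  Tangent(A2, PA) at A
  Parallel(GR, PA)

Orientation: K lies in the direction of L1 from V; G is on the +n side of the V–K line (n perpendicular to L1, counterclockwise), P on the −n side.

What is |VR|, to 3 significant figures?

34.6

Tangency of A1 to both parallel lines with radius 10.1 puts G and P at V ± 10.1·n: G = (-4.83, 8.87), P = (4.83, -8.87). Equal radii place R and A the same way about K: R = K + 10.1·n = (24.2, 24.7), A = K − 10.1·n = (33.9, 6.98). Then |VR| = |R − V| = 34.6.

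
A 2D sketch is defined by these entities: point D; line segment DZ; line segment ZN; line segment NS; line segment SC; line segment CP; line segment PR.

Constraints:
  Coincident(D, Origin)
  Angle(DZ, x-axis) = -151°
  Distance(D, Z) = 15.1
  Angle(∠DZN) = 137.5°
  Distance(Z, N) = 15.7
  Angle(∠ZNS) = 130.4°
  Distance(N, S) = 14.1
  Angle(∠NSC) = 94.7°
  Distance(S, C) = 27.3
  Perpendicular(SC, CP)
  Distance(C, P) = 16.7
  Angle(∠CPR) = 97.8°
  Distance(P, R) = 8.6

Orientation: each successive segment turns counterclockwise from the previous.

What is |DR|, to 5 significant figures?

10.134

D is at the origin; DZ runs at -151.0° with length 15.1, so Z = (-13.207, -7.3206). ∠DZN = 137.5° gives ZN at -108.50° from the x-axis; with |ZN| = 15.7, N = (-18.188, -22.209). ∠ZNS = 130.4° gives NS at -58.900° from the x-axis; with |NS| = 14.1, S = (-10.905, -34.283). ∠NSC = 94.7° gives SC at 26.400° from the x-axis; with |SC| = 27.3, C = (13.548, -22.144). SC ⟂ CP, so CP runs at 116.40°; with |CP| = 16.7, P = (6.1222, -7.1857). ∠CPR = 97.8° gives PR at -161.40° from the x-axis; with |PR| = 8.6, R = (-2.0286, -9.9288). Then |DR| = |R − D| = 10.134.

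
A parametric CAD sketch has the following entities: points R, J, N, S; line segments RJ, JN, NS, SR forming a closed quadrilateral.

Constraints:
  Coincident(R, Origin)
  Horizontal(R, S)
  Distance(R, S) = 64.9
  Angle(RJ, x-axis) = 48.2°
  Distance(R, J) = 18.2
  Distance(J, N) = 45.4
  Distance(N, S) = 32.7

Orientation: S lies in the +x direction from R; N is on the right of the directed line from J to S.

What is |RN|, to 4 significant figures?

46.06

Checks: |JN| = 45.40 ✓; |NS| = 32.70 ✓.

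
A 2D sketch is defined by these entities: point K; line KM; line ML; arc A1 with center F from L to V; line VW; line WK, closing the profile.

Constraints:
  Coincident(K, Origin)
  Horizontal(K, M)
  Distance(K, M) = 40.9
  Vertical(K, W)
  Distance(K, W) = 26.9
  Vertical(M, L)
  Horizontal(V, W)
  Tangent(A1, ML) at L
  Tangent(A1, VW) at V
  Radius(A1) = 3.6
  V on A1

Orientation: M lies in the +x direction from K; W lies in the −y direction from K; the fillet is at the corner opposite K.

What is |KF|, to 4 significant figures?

43.98

K is at the origin; KM is horizontal with |KM| = 40.9 and M on the +x side, so M = (40.90, 0.000). K and W share the same x with |KW| = 26.9 and W on the −y side, so W = (0.000, -26.90). The virtual corner opposite K is at (40.90, -26.90). The tangent condition forces FL to be normal to ML and tangency of A1 to VW means the radius FV is perpendicular to VW, with radius 3.6, so the center F sits 3.6 in from both sides at F = (37.30, -23.30). Then |KF| = |F − K| = 43.98.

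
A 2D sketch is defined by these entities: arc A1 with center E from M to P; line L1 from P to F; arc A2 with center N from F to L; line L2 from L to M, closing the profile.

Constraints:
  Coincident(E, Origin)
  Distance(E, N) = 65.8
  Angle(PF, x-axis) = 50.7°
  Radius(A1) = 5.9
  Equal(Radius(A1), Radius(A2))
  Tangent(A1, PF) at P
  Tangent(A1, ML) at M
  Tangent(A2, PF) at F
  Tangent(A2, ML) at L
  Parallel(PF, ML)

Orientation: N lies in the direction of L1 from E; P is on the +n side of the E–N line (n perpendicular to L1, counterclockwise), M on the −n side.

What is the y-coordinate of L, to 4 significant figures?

47.18

The slot axis is L1's direction at 50.7°, so u = (cos 50.7°, sin 50.7°) = (0.6334, 0.7738) and n = (−sin 50.7°, cos 50.7°) = (-0.7738, 0.6334). E is at the origin and N lies 65.8 along u from E, so N = 65.8·u = (41.68, 50.92). Tangency of A1 to both parallel lines with radius 5.9 puts P and M at E ± 5.9·n: P = (-4.566, 3.737), M = (4.566, -3.737). Equal radii place F and L the same way about N: F = N + 5.9·n = (37.11, 54.66), L = N − 5.9·n = (46.24, 47.18). So L.y = 47.18.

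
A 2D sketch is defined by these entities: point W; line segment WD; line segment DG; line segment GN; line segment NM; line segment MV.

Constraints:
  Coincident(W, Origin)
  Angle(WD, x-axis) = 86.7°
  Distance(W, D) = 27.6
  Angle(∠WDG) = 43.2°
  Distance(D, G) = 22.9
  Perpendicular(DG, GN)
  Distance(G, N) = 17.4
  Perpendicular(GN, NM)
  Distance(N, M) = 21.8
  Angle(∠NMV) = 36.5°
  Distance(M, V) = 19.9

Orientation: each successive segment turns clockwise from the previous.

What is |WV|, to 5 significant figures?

13.669

The perpendicularity gives NM at right angles to GN, so NM runs at 129.90°; with |NM| = 21.8, M = (-11.054, 15.549). ∠NMV = 36.5° gives MV at -13.600° from the x-axis; with |MV| = 19.9, V = (8.2877, 10.870). Then |WV| = |V − W| = 13.669.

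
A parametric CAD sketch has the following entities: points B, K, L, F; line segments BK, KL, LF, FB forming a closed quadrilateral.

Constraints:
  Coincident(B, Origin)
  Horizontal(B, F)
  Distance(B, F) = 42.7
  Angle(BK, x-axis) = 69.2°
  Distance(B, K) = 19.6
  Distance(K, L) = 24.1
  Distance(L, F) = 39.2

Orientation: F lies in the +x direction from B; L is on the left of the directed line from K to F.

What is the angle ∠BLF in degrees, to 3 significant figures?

62.8°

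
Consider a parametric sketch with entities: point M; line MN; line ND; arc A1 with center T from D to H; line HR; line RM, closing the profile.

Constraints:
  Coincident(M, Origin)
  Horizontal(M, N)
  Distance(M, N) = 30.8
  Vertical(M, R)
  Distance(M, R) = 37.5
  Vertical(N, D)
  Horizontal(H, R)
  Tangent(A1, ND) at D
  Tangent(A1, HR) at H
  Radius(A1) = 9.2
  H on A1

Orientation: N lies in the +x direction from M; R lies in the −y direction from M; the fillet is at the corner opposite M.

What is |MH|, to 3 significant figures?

43.3

M is at the origin; MN is horizontal with |MN| = 30.8 and N on the +x side, so N = (30.8, 0.00). MR is vertical with |MR| = 37.5 and R on the −y side, so R = (0.00, -37.5). The virtual corner opposite M is at (30.8, -37.5). Since A1 is tangent to ND there, TD ⟂ ND and since A1 is tangent to HR there, TH ⟂ HR, with radius 9.2, so the center T sits 9.2 in from both sides at T = (21.6, -28.3). That places the tangent points at D = (30.8, -28.3) on ND and H = (21.6, -37.5) on HR. Then |MH| = |H − M| = 43.3.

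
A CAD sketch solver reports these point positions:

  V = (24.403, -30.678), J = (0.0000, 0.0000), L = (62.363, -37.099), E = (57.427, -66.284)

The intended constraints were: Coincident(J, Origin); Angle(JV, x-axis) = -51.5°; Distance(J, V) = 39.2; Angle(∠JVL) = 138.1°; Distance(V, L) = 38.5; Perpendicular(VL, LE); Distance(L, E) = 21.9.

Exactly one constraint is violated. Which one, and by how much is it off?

Distance(L, E) = 21.9 — off by 7.70.

J = (0.00, 0.00) ✓; JV at -51.50° ✓; |JV| = 39.20 ✓; ∠JVL = 138.1° ✓; |VL| = 38.50 ✓; ∠(VL, LE) = 90.00° ✓; |LE| = 29.60 ✗.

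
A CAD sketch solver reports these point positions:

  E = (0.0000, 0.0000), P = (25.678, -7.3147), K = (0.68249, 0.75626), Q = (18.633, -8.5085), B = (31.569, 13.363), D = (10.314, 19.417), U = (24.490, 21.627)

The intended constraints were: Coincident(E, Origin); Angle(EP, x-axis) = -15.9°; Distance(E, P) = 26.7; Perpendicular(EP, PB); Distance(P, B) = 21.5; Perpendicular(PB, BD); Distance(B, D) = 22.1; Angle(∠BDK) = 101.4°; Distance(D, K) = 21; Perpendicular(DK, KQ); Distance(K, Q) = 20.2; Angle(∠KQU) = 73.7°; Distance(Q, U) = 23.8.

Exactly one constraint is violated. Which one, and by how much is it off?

Distance(Q, U) = 23.8 — off by 6.90.

E = (0.00, 0.00) ✓; EP at -15.90° ✓; |EP| = 26.70 ✓; ∠(EP, PB) = 90.00° ✓; |PB| = 21.50 ✓; ∠(PB, BD) = 90.00° ✓; |BD| = 22.10 ✓; ∠BDK = 101.4° ✓; |DK| = 21.00 ✓; ∠(DK, KQ) = 90.00° ✓; |KQ| = 20.20 ✓; ∠KQU = 73.70° ✓; |QU| = 30.70 ✗.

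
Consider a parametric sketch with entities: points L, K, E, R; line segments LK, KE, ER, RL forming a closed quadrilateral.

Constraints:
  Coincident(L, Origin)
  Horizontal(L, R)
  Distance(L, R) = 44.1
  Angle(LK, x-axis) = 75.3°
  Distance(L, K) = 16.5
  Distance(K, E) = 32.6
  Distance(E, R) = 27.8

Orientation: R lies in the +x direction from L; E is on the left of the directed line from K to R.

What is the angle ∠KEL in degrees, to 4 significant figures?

18.35°

Checks: |KE| = 32.60 ✓; |ER| = 27.80 ✓.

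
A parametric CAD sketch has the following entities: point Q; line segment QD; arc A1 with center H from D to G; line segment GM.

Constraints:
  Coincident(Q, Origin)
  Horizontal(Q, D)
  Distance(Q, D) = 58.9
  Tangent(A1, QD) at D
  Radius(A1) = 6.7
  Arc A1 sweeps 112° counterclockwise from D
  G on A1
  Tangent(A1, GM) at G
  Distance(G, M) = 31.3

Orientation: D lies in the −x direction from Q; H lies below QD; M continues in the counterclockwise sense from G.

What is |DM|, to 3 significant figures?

38.6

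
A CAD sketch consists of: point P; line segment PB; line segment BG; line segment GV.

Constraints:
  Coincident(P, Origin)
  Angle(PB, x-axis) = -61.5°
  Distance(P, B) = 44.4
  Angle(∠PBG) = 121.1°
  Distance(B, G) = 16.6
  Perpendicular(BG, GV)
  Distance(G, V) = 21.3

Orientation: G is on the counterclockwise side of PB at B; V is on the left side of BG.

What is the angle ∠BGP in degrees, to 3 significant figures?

43.9°

P is at the origin; PB runs at -61.5° with length 44.4, so B = 44.4·(cos -61.5°, sin -61.5°) = (21.2, -39.0). ∠PBG = 121.1°, so BG runs at -61.5° + (180° − 121.1°) = -2.60° from the x-axis; with |BG| = 16.6, G = B + 16.6·(cos -2.60°, sin -2.60°) = (37.8, -39.8). Then cos ∠BGP = GB·GP / (|GB||GP|), giving 43.9°.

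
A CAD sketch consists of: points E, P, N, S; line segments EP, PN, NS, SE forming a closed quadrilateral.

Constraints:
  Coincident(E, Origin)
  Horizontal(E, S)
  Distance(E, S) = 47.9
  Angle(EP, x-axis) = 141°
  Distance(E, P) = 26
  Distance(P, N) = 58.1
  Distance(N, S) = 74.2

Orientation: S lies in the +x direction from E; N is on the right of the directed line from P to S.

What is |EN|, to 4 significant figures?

43.58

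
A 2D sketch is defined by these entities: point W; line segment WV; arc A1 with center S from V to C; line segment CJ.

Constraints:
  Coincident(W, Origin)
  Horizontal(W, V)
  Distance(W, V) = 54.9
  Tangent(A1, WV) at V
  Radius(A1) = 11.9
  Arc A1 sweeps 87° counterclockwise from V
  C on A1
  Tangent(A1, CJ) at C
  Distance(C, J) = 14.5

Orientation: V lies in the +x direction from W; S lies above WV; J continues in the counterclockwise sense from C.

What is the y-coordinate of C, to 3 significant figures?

11.3

Since A1 is tangent to WV there, SV ⟂ WV, so S = V + (0, 11.9) = (54.9, 11.9). On A1, V sits at bearing -90° from S; an 87° counterclockwise sweep puts C at bearing -3°, so C = S + 11.9·(cos -3°, sin -3°) = (66.8, 11.3). So C.y = 11.3.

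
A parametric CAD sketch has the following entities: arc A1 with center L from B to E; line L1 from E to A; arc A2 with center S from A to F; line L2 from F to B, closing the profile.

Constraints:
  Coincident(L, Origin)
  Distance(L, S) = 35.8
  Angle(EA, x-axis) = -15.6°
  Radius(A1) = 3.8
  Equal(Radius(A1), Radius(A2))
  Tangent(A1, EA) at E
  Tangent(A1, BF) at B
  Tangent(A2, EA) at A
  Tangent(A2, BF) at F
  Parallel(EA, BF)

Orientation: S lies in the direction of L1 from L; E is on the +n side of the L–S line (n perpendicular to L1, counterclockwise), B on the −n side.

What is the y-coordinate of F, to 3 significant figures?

-13.3

The slot axis is L1's direction at -15.6°, so u = (cos -15.6°, sin -15.6°) = (0.963, -0.269) and n = (−sin -15.6°, cos -15.6°) = (0.269, 0.963). L is at the origin and S lies 35.8 along u from L, so S = 35.8·u = (34.5, -9.63). Tangency of A1 to both parallel lines with radius 3.8 puts E and B at L ± 3.8·n: E = (1.02, 3.66), B = (-1.02, -3.66). Equal radii place A and F the same way about S: A = S + 3.8·n = (35.5, -5.97), F = S − 3.8·n = (33.5, -13.3). So F.y = -13.3.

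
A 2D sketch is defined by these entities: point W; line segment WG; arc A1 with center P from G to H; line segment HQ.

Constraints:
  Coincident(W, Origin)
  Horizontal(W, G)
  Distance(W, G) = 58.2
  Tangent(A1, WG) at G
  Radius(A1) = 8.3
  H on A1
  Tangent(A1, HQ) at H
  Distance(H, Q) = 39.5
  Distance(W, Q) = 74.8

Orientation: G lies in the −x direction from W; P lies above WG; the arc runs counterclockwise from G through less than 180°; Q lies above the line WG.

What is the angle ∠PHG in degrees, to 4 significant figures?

40.04°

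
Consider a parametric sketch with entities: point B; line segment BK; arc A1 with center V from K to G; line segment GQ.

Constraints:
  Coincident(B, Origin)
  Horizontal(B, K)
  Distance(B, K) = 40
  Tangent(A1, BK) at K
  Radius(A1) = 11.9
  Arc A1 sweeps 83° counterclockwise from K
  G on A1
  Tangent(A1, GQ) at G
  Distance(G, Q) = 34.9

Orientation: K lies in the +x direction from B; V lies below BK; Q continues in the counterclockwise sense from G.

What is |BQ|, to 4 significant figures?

51.05

B is at the origin; B and K share the same y with |BK| = 40.0 and K on the +x side, so K = (40.00, 0.000). The tangent condition forces VK to be normal to BK, so V = K + (0, -11.9) = (40.00, -11.90). On A1, K sits at bearing 90° from V; an 83° counterclockwise sweep puts G at bearing 173°, so G = V + 11.9·(cos 173°, sin 173°) = (28.19, -10.45). Tangency of A1 to GQ means the radius VG is perpendicular to GQ, so GQ runs along (−sin 173°, cos 173°); with |GQ| = 34.9, Q = (23.94, -45.09). Then |BQ| = |Q − B| = 51.05.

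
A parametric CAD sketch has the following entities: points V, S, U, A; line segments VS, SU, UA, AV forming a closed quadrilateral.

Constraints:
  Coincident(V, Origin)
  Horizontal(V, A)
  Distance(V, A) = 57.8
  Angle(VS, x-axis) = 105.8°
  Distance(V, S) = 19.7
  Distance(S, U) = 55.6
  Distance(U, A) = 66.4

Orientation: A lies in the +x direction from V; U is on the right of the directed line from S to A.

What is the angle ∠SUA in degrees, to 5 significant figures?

64.736°

Checks: |SU| = 55.60 ✓; |UA| = 66.40 ✓.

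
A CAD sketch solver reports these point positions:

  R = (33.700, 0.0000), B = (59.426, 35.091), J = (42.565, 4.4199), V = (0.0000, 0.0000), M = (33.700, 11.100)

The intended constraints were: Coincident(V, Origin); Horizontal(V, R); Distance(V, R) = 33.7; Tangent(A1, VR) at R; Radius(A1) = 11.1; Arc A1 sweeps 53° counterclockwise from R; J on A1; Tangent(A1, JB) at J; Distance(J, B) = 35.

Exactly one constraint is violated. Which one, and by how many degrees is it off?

Tangent(A1, JB) at J — off by 8.20°.

V = (0.00, 0.00) ✓; V.y = 0.00, R.y = 0.00 ✓; |VR| = 33.70 ✓; ∠(MR, RV) = 90.00° ✓; |MR| = 11.10 ✓; bearing(M→J) − bearing(M→R) = 53.00° ✓; |MJ| = 11.10 ✓; ∠(MJ, JB) = 81.80° ✗; |JB| = 35.00 ✓.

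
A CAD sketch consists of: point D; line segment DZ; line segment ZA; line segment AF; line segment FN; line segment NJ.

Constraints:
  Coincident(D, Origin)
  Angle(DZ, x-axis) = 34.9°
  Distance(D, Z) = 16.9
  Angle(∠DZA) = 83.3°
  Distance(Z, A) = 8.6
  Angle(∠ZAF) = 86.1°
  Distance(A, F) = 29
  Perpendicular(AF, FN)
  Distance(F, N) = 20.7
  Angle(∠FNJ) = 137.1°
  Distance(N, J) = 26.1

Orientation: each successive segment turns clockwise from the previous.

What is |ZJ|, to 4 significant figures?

33.00

D is at the origin; DZ runs at 34.9° with length 16.9, so Z = (13.86, 9.669). ∠DZA = 83.3° gives ZA at -61.80° from the x-axis; with |ZA| = 8.6, A = (17.92, 2.090). ∠ZAF = 86.1° gives AF at -155.7° from the x-axis; with |AF| = 29.0, F = (-8.506, -9.844). The perpendicularity gives FN at right angles to AF, so FN runs at 114.3°; with |FN| = 20.7, N = (-17.02, 9.022). ∠FNJ = 137.1° gives NJ at 71.40° from the x-axis; with |NJ| = 26.1, J = (-8.700, 33.76). Then |ZJ| = |J − Z| = 33.00.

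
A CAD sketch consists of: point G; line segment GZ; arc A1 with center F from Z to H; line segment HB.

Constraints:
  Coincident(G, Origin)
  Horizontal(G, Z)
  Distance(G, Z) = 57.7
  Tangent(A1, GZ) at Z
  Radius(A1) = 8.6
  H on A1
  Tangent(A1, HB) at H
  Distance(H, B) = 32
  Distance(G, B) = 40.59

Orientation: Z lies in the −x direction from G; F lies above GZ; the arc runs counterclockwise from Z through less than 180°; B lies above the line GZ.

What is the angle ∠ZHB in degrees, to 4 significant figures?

155.5°

Checks: G.y = 0.00, Z.y = 0.00 ✓; |FH| = 8.600 ✓; ∠(FH, HB) = 90.00° ✓; |HB| = 32.00 ✓; |GB| = 40.59 ✓.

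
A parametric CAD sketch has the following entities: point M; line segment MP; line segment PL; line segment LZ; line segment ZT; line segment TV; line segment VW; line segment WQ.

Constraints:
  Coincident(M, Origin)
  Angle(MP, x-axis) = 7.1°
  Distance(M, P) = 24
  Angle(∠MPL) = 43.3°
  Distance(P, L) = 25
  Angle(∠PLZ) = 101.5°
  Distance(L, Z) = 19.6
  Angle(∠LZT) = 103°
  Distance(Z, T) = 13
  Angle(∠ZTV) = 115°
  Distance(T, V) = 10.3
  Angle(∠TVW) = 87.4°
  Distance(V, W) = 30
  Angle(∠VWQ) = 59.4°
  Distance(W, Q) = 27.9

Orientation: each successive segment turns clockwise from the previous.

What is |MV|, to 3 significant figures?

8.35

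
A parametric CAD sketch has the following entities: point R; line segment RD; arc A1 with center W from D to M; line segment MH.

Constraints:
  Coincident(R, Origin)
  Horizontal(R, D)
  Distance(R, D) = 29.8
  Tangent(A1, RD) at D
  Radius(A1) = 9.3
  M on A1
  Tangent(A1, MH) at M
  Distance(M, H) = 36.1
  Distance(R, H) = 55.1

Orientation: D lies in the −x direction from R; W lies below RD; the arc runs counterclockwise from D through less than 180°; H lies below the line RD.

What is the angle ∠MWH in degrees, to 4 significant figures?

75.55°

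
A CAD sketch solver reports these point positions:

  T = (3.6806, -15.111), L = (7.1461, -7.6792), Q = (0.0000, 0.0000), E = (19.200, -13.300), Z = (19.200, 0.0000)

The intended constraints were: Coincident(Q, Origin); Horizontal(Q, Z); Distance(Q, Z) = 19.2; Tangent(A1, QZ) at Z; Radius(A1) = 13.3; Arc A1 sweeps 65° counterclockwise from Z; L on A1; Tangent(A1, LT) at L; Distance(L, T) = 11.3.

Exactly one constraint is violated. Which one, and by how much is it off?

Distance(L, T) = 11.3 — off by 3.10.

Q = (0.00, 0.00) ✓; Q.y = 0.00, Z.y = 0.00 ✓; |QZ| = 19.20 ✓; ∠(EZ, ZQ) = 90.00° ✓; |EZ| = 13.30 ✓; bearing(E→L) − bearing(E→Z) = 65.00° ✓; |EL| = 13.30 ✓; ∠(EL, LT) = 90.00° ✓; |LT| = 8.200 ✗.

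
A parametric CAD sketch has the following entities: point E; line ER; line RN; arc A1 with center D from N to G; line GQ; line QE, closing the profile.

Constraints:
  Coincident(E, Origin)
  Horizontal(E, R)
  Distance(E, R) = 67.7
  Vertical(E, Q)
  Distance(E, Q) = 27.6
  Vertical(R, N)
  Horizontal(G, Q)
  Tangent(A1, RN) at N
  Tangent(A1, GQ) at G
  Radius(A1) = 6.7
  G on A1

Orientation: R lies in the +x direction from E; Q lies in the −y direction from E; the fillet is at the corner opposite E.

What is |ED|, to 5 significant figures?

64.481

EQ is vertical with |EQ| = 27.6 and Q on the −y side, so Q = (0.0000, -27.600). The virtual corner opposite E is at (67.700, -27.600). A1 meets RN tangentially, so DN is at right angles to RN and since A1 is tangent to GQ there, DG ⟂ GQ, with radius 6.7, so the center D sits 6.7 in from both sides at D = (61.000, -20.900). Then |ED| = |D − E| = 64.481.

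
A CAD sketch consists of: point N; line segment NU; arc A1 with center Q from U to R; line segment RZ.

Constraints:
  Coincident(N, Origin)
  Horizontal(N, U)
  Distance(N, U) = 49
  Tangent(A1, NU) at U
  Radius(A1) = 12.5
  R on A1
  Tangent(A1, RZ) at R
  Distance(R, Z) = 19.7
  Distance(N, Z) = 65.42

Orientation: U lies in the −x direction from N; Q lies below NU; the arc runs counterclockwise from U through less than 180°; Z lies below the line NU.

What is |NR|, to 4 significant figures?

63.06

Checks: |QU| = 12.50 ✓; |QR| = 12.50 ✓; ∠(QR, RZ) = 90.00° ✓; |RZ| = 19.70 ✓; |NZ| = 65.42 ✓.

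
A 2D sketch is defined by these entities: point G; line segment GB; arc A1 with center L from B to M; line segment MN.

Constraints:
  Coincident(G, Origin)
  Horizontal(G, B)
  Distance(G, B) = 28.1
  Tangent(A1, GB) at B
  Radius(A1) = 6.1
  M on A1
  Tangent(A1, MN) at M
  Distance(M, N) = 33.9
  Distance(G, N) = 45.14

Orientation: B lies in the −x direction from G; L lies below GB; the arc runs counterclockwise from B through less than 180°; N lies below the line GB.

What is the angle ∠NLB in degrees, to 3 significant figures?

168°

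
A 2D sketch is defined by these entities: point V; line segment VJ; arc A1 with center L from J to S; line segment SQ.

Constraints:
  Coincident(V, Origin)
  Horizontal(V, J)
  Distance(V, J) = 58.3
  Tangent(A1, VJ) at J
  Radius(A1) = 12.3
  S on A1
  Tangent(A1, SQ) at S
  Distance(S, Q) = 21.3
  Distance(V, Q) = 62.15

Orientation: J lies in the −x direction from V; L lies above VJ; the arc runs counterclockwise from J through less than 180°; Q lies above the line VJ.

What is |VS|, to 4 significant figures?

48.63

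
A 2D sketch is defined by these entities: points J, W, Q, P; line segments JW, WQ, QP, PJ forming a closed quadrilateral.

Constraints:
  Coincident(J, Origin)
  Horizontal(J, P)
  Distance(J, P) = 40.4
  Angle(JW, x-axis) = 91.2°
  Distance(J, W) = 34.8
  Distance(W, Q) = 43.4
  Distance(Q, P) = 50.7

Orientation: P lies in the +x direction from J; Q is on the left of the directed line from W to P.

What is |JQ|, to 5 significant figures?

64.361

Checks: |WQ| = 43.40 ✓; |QP| = 50.70 ✓.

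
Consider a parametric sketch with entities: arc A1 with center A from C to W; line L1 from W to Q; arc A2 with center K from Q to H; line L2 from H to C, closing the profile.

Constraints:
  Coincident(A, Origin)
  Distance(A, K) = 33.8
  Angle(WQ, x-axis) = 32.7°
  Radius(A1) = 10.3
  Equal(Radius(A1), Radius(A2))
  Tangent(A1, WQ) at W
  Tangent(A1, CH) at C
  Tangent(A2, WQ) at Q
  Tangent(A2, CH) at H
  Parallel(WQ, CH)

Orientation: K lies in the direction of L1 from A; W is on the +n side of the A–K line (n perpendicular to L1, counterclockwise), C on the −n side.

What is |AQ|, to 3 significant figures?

35.3

Tangency of A1 to both parallel lines with radius 10.3 puts W and C at A ± 10.3·n: W = (-5.56, 8.67), C = (5.56, -8.67). Equal radii place Q and H the same way about K: Q = K + 10.3·n = (22.9, 26.9), H = K − 10.3·n = (34.0, 9.59). Then |AQ| = |Q − A| = 35.3.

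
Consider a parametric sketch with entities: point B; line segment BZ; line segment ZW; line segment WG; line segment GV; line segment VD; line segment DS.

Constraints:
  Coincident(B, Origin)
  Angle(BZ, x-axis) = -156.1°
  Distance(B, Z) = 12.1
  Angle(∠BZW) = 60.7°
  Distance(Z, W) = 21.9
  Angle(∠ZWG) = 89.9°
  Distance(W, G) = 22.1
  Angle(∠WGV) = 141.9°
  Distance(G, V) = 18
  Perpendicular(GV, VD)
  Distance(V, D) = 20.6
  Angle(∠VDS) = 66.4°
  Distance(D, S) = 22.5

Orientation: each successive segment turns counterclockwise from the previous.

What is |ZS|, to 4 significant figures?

19.29

GV ⟂ VD, so VD runs at -178.6°; with |VD| = 20.6, D = (-1.353, 17.19). ∠VDS = 66.4° gives DS at -65.00° from the x-axis; with |DS| = 22.5, S = (8.156, -3.202). Then |ZS| = |S − Z| = 19.29.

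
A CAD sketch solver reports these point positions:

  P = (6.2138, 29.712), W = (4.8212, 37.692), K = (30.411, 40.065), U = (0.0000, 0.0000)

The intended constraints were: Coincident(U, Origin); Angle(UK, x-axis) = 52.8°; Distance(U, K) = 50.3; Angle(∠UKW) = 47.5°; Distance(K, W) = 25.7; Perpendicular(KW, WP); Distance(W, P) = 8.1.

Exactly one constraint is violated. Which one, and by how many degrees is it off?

Perpendicular(KW, WP) — off by 4.60°.

U = (0.00, 0.00) ✓; UK at 52.80° ✓; |UK| = 50.30 ✓; ∠UKW = 47.50° ✓; |KW| = 25.70 ✓; ∠(KW, WP) = 94.60° ✗; |WP| = 8.101 ✓.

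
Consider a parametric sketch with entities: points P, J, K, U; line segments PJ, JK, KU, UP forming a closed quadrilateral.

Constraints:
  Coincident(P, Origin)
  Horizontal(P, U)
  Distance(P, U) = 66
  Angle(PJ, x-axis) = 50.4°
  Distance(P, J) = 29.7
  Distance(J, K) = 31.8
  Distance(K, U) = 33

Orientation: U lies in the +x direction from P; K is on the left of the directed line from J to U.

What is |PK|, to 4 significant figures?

57.90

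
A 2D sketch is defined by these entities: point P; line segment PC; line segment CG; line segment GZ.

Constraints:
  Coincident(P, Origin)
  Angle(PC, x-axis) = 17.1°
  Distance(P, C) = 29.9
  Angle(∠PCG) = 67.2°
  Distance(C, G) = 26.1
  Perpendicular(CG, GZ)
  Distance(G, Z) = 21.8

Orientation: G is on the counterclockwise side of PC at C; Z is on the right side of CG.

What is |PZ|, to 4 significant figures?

51.45

P is at the origin; PC runs at 17.1° with length 29.9, so C = 29.9·(cos 17.1°, sin 17.1°) = (28.58, 8.792). ∠PCG = 67.2°, so CG runs at 17.1° + (180° − 67.2°) = 129.9° from the x-axis; with |CG| = 26.1, G = C + 26.1·(cos 129.9°, sin 129.9°) = (11.84, 28.81). The perpendicularity gives GZ at right angles to CG; with |GZ| = 21.8 on the right of CG, Z = G + 21.8·(0.7672, 0.6414) = (28.56, 42.80). Then |PZ| = |Z − P| = 51.45.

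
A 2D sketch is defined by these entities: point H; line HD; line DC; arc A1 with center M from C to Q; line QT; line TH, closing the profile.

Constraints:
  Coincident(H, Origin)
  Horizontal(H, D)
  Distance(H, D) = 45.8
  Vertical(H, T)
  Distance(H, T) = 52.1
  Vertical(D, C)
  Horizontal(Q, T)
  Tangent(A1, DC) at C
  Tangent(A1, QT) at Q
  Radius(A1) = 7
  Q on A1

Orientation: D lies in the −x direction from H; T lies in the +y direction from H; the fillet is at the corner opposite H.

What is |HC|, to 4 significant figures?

64.28

H is at the origin; H and D share the same y with |HD| = 45.8 and D on the −x side, so D = (-45.80, 0.000). H and T share the same x with |HT| = 52.1 and T on the +y side, so T = (0.000, 52.10). The virtual corner opposite H is at (-45.80, 52.10). The tangent condition forces MC to be normal to DC and the tangent condition forces MQ to be normal to QT, with radius 7.0, so the center M sits 7.0 in from both sides at M = (-38.80, 45.10). That places the tangent points at C = (-45.80, 45.10) on DC and Q = (-38.80, 52.10) on QT. Then |HC| = |C − H| = 64.28.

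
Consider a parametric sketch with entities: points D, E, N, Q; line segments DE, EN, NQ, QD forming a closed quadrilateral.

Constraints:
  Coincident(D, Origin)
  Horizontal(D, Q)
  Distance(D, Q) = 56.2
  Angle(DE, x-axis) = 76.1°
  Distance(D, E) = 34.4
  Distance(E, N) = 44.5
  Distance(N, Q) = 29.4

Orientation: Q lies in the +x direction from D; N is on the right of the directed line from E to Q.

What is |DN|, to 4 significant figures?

28.38

Checks: |EN| = 44.50 ✓; |NQ| = 29.40 ✓.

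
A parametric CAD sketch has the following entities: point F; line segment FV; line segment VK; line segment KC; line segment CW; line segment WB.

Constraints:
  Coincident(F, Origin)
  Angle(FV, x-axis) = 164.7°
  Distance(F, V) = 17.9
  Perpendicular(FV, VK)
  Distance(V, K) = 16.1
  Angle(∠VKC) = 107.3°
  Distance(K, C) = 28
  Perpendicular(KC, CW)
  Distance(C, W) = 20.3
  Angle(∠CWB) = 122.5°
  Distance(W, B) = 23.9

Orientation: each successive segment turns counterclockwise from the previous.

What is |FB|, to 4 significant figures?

13.22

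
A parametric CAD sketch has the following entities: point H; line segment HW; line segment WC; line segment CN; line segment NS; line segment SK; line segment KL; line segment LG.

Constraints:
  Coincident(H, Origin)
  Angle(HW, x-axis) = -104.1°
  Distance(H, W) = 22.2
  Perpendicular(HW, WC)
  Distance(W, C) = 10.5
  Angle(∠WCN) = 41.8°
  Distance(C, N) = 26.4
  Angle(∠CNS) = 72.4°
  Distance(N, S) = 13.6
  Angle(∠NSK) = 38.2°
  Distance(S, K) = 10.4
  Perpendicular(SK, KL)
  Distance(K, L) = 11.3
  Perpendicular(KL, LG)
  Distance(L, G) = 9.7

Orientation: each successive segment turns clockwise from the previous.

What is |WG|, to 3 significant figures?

24.8

H is at the origin; HW runs at -104.1° with length 22.2, so W = (-5.41, -21.5). HW ⟂ WC, so WC runs at 166°; with |WC| = 10.5, C = (-15.6, -19.0). ∠WCN = 41.8° gives CN at 27.7° from the x-axis; with |CN| = 26.4, N = (7.78, -6.70). ∠CNS = 72.4° gives NS at -79.9° from the x-axis; with |NS| = 13.6, S = (10.2, -20.1). ∠NSK = 38.2° gives SK at 138° from the x-axis; with |SK| = 10.4, K = (2.40, -13.2). SK is perpendicular to KL, so KL runs at 48.3°; with |KL| = 11.3, L = (9.92, -4.74). The perpendicularity gives LG at right angles to KL, so LG runs at -41.7°; with |LG| = 9.7, G = (17.2, -11.2). Then |WG| = |G − W| = 24.8.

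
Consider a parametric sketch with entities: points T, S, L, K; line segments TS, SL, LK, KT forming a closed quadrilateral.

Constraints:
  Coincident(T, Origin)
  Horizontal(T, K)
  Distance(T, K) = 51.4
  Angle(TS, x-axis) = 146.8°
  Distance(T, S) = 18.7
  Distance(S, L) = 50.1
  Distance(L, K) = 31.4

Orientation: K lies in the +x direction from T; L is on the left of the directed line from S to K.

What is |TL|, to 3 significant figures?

40.7

Checks: |SL| = 50.10 ✓; |LK| = 31.40 ✓.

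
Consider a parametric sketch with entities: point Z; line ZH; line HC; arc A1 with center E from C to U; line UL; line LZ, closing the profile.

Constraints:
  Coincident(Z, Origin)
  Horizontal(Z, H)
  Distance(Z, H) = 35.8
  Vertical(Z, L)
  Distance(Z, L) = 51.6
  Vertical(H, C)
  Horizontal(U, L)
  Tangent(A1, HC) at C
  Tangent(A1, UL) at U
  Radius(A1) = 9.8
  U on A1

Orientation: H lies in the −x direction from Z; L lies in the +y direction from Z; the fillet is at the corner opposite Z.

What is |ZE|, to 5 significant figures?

49.226

Z is at the origin; Z and H share the same y with |ZH| = 35.8 and H on the −x side, so H = (-35.800, 0.0000). ZL is vertical with |ZL| = 51.6 and L on the +y side, so L = (0.0000, 51.600). The virtual corner opposite Z is at (-35.800, 51.600). The tangent condition forces EC to be normal to HC and tangency of A1 to UL means the radius EU is perpendicular to UL, with radius 9.8, so the center E sits 9.8 in from both sides at E = (-26.000, 41.800). Then |ZE| = |E − Z| = 49.226.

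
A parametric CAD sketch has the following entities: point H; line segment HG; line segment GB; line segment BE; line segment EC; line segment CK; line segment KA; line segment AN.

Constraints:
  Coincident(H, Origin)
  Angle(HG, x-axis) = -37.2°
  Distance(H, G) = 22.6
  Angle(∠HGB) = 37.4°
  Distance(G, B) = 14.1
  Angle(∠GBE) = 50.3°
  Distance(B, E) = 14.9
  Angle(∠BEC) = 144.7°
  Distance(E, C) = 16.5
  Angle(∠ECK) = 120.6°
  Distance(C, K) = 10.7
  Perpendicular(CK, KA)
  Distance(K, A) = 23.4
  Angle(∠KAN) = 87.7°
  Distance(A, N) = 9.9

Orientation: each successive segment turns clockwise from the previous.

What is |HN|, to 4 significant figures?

20.37

The perpendicularity gives KA at right angles to CK, so KA runs at -134.2°; with |KA| = 23.4, A = (20.66, -22.13). ∠KAN = 87.7° gives AN at 133.5° from the x-axis; with |AN| = 9.9, N = (13.84, -14.94). Then |HN| = |N − H| = 20.37.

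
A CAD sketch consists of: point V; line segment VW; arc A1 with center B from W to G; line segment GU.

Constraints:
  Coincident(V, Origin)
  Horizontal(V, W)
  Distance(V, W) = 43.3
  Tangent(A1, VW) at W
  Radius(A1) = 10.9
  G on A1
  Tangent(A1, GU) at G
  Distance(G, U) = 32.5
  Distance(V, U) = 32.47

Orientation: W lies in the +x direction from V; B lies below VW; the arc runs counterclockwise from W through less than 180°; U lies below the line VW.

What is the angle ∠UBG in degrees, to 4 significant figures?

71.46°

Checks: |BG| = 10.90 ✓; ∠(BG, GU) = 90.00° ✓; |GU| = 32.50 ✓; |VU| = 32.47 ✓.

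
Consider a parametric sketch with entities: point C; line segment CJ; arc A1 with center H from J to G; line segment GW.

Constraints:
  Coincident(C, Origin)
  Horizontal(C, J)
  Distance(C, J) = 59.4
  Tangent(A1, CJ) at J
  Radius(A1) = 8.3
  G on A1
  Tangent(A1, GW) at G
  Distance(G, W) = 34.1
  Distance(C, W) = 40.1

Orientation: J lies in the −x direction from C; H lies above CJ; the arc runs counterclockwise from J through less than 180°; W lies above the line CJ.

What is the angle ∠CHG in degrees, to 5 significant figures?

36.235°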